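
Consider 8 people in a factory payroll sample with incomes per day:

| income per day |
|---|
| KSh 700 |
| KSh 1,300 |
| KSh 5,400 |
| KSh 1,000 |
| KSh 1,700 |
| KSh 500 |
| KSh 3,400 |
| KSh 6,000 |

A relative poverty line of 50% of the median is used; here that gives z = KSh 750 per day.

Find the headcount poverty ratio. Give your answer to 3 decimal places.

0.250

2 of the 8 people have income below KSh 750.
H = 2/8 = 0.250.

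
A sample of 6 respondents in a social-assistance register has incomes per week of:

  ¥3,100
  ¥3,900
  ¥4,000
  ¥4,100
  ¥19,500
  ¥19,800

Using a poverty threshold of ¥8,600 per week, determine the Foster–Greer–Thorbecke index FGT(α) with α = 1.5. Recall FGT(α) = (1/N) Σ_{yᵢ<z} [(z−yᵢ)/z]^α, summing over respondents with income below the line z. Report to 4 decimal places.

Poor units: ¥3,100, ¥3,900, ¥4,000, ¥4,100 (q = 4 of N = 6).
Relative gaps: (8600−3100)/8600 = 0.6395; (8600−3900)/8600 = 0.5465; (8600−4000)/8600 = 0.5349; (8600−4100)/8600 = 0.5233.
Raised to α = 1.5: 0.51144; 0.40402; 0.39119; 0.37850.
Sum = 1.685154; FGT(1.5) = 1.685154 / 6 = 0.2809.

0.2809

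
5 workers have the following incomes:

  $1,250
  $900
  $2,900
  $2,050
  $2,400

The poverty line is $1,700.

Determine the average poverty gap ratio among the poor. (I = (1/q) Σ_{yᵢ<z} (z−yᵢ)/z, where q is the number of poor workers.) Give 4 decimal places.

0.3676

Incomes under z: $900, $1,250 (q = 2 of N = 5).
Relative gaps: 0.4706, 0.2647; sum = 0.735294.
I averages over the q = 2 poor units only: 0.735294 / 2 = 0.3676.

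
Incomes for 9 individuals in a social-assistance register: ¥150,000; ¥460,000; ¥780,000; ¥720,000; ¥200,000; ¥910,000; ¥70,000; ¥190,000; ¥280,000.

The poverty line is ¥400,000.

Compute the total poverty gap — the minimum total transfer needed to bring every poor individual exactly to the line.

Poor units: ¥70,000, ¥150,000, ¥190,000, ¥200,000, ¥280,000 (q = 5 of N = 9).
Individual gaps: 400000−70000 = 330000; 400000−150000 = 250000; 400000−190000 = 210000; 400000−200000 = 200000; 400000−280000 = 120000.
Aggregate gap = ¥1,110,000.

¥1,110,000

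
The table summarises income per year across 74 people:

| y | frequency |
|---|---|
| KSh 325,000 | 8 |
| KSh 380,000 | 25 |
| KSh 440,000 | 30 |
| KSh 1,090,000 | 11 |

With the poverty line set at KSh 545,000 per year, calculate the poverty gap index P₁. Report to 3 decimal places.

Incomes under z: 8×KSh 325,000, 25×KSh 380,000, 30×KSh 440,000 (q = 63 of N = 74).
Normalized shortfalls: (545000−325000)/545000 = 0.4037 (×8); (545000−380000)/545000 = 0.3028 (×25); (545000−440000)/545000 = 0.1927 (×30).
Sum of shortfalls = 16.577982; P₁ averages over all N: 16.577982 / 74 = 0.224.

0.224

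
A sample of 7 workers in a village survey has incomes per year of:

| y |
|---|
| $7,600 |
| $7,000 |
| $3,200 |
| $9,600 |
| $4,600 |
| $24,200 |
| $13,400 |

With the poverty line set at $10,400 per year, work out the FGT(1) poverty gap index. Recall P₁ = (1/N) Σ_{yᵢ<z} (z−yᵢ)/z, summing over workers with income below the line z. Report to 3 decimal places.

Incomes under z: $3,200, $4,600, $7,000, $7,600, $9,600 (q = 5 of N = 7).
Relative gaps: (10400−3200)/10400 = 0.6923; (10400−4600)/10400 = 0.5577; (10400−7000)/10400 = 0.3269; (10400−7600)/10400 = 0.2692; (10400−9600)/10400 = 0.0769.
Σ = 1.923077. Dividing by the full population N = 7 gives P₁ = 0.275.

0.275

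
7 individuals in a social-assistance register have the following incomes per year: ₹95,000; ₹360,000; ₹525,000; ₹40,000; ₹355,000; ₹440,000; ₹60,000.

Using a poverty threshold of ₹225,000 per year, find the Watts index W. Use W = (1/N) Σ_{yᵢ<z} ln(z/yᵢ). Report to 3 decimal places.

Incomes under z: ₹40,000, ₹60,000, ₹95,000 (q = 3 of N = 7).
Log gaps: ln(225000/40000) = 1.7272; ln(225000/60000) = 1.3218; ln(225000/95000) = 0.8622.
W = 3.911200 / 7 = 0.559.

0.559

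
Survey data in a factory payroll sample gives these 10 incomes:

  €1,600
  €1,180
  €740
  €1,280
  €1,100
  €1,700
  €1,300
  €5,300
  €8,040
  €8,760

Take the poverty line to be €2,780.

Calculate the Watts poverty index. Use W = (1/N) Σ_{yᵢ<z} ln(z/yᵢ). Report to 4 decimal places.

0.5688

Below the line: €740, €1,100, €1,180, €1,280, €1,300, €1,600, €1,700 (q = 7 of N = 10).
Log gaps: ln(2780/740) = 1.3236; ln(2780/1100) = 0.9271; ln(2780/1180) = 0.8569; ln(2780/1280) = 0.7756; ln(2780/1300) = 0.7601; ln(2780/1600) = 0.5524; ln(2780/1700) = 0.4918.
W = 5.687581 / 10 = 0.5688.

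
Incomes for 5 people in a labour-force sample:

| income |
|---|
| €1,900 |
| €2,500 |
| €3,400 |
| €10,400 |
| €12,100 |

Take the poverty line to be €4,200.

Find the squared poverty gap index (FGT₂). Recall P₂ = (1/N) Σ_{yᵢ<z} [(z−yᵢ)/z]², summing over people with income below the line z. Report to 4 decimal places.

Below the line: €1,900, €2,500, €3,400 (q = 3 of N = 5).
Shortfall ratios: (4200−1900)/4200 = 0.5476; (4200−2500)/4200 = 0.4048; (4200−3400)/4200 = 0.1905.
Squared: 0.2999; 0.1638; 0.0363.
Sum = 0.500000; P₂ = 0.500000 / 5 = 0.1000.

0.1000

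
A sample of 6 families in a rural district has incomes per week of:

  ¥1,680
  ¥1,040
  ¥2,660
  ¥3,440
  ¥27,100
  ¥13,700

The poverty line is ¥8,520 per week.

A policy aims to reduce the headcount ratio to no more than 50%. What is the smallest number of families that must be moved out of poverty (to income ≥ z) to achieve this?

Currently q = 4 of N = 6 are below the line (H = 0.667).
A headcount ratio of at most 50% allows at most ⌊0.50 × 6⌋ = 3 poor families.
So at least 4 − 3 = 1 must be lifted.

1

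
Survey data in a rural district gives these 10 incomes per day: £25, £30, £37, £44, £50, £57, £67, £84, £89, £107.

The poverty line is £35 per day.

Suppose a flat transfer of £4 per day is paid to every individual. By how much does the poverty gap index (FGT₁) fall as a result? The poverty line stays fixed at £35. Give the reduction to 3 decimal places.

0.023

Before: below the line — £25, £30; poverty gap index (FGT₁) = 0.04286.
After the £4 transfer: below the line — £29, £34; poverty gap index (FGT₁) = 0.02000.
Reduction = 0.04286 − 0.02000 = 0.023.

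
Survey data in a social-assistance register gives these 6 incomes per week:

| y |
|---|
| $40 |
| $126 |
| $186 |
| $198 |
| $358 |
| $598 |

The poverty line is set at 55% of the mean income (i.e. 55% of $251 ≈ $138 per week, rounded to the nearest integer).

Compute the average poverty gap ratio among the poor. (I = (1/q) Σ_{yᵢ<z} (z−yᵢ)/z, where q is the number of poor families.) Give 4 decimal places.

Poor units: $40, $126 (q = 2 of N = 6).
Relative gaps: 0.7101, 0.0870; sum = 0.797101.
The income-gap ratio divides by q (the poor only): 0.797101 / 2 = 0.3986.

0.3986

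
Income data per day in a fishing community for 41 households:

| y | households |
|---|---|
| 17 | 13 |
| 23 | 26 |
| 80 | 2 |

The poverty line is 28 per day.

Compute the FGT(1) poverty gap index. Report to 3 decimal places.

0.238

Below z: 13×17, 26×23 (q = 39 of N = 41).
Relative gaps: (28−17)/28 = 0.3929 (×13); (28−23)/28 = 0.1786 (×26).
Σ = 9.750000. Dividing by the full population N = 41 gives P₁ = 0.238.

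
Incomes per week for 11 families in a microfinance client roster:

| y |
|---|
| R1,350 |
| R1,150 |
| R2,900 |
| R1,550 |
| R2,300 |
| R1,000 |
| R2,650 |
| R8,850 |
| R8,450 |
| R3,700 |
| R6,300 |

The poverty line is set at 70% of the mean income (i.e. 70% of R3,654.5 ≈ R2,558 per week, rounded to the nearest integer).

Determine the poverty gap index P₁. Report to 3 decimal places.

0.193

Incomes under z: R1,000, R1,150, R1,350, R1,550, R2,300 (q = 5 of N = 11).
Gap ratios (z−y)/z: (2558−1000)/2558 = 0.6091; (2558−1150)/2558 = 0.5504; (2558−1350)/2558 = 0.4722; (2558−1550)/2558 = 0.3941; (2558−2300)/2558 = 0.1009.
Sum of shortfalls = 2.126661; P₁ averages over all N: 2.126661 / 11 = 0.193.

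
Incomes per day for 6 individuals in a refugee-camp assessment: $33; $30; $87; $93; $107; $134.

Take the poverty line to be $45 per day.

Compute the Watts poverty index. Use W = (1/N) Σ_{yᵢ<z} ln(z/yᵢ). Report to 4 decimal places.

Below z: $30, $33 (q = 2 of N = 6).
ln(z/y) terms: ln(45/30) = 0.4055; ln(45/33) = 0.3102.
W = 0.715620 / 6 = 0.1193.

0.1193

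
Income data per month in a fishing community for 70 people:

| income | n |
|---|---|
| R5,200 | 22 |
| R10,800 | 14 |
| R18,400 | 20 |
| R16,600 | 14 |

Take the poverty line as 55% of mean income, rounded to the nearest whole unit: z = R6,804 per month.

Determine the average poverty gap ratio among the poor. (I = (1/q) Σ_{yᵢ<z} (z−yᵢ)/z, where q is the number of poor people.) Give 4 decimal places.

0.2357

Incomes under z: 22×R5,200 (q = 22 of N = 70).
Shortfall ratios (z−y)/z: 0.2357 (×22); sum = 5.186361.
The income-gap ratio divides by q (the poor only): 5.186361 / 22 = 0.2357.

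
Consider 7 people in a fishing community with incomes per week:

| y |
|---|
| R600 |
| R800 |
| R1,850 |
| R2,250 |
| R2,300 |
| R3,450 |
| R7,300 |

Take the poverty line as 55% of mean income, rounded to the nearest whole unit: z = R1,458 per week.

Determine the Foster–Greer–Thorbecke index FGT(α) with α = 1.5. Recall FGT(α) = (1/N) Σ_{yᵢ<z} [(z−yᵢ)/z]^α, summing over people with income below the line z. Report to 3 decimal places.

0.108

Below z: R600, R800 (q = 2 of N = 7).
Shortfall ratios: (1458−600)/1458 = 0.5885; (1458−800)/1458 = 0.4513.
Raised to α = 1.5: 0.45143; 0.30318.
Sum = 0.754616; FGT(1.5) = 0.754616 / 7 = 0.108.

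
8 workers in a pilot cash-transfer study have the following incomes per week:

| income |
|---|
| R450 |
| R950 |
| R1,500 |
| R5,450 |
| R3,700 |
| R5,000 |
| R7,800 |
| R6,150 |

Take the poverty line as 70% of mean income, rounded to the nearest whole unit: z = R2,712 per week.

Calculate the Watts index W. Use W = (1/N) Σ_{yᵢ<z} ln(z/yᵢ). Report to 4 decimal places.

Incomes under z: R450, R950, R1,500 (q = 3 of N = 8).
Log shortfalls: ln(2712/450) = 1.7962; ln(2712/950) = 1.0490; ln(2712/1500) = 0.5922.
W = 3.437395 / 8 = 0.4297.

0.4297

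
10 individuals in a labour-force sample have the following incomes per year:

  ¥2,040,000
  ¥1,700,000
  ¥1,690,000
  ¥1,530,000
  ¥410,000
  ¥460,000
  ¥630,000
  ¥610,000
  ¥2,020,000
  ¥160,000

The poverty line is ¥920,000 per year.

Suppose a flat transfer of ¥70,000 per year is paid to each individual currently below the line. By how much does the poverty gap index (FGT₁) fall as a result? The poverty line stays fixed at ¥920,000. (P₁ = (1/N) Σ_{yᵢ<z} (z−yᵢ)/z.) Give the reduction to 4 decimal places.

0.0380

Before: below the line — ¥160,000, ¥410,000, ¥460,000, ¥610,000, ¥630,000; poverty gap index (FGT₁) = 0.253261.
After the ¥70,000 transfer: below the line — ¥230,000, ¥480,000, ¥530,000, ¥680,000, ¥700,000; poverty gap index (FGT₁) = 0.215217.
Reduction = 0.253261 − 0.215217 = 0.0380.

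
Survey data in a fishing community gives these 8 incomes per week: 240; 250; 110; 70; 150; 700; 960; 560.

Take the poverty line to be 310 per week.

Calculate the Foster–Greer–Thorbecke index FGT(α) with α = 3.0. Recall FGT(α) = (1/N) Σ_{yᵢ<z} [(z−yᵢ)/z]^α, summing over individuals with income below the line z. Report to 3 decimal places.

Below the line: 70, 110, 150, 240, 250 (q = 5 of N = 8).
Gap ratios (z−y)/z: (310−70)/310 = 0.7742; (310−110)/310 = 0.6452; (310−150)/310 = 0.5161; (310−240)/310 = 0.2258; (310−250)/310 = 0.1935.
Raised to α = 3.0: 0.46403; 0.26854; 0.13749; 0.01151; 0.00725.
Sum = 0.888825; FGT(3.0) = 0.888825 / 8 = 0.111.

0.111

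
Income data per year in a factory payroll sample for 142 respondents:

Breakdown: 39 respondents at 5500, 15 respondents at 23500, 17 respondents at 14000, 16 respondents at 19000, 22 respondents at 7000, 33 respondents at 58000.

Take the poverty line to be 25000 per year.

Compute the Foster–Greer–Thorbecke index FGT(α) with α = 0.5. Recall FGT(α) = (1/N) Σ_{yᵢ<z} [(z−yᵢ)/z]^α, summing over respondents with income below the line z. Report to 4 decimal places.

0.5345

Below the line: 39×5500, 22×7000, 17×14000, 16×19000, 15×23500 (q = 109 of N = 142).
Relative gaps: (25000−5500)/25000 = 0.7800 (×39); (25000−7000)/25000 = 0.7200 (×22); (25000−14000)/25000 = 0.4400 (×17); (25000−19000)/25000 = 0.2400 (×16); (25000−23500)/25000 = 0.0600 (×15).
Raised to α = 0.5: 0.88318 (×39); 0.84853 (×22); 0.66332 (×17); 0.48990 (×16); 0.24495 (×15).
Sum = 75.900612; FGT(0.5) = 75.900612 / 142 = 0.5345.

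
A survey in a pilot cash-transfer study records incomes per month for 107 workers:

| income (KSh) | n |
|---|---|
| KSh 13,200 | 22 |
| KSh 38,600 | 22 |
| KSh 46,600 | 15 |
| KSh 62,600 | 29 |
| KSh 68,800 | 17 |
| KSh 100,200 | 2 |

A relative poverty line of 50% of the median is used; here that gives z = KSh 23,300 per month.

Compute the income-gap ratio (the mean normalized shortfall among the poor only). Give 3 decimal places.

Incomes under z: 22×KSh 13,200 (q = 22 of N = 107).
Relative gaps: 0.4335 (×22); sum = 9.536481.
The income-gap ratio divides by q (the poor only): 9.536481 / 22 = 0.433.

0.433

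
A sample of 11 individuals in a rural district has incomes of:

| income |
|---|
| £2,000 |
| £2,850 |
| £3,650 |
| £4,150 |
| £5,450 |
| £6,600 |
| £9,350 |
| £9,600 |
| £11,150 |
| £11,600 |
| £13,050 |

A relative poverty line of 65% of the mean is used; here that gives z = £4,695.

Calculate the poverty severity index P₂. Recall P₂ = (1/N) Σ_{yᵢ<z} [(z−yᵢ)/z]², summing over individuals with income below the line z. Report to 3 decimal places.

Below z: £2,000, £2,850, £3,650, £4,150 (q = 4 of N = 11).
Relative gaps: (4695−2000)/4695 = 0.5740; (4695−2850)/4695 = 0.3930; (4695−3650)/4695 = 0.2226; (4695−4150)/4695 = 0.1161.
Squared: 0.3295; 0.1544; 0.0495; 0.0135.
Sum = 0.546935; P₂ = 0.546935 / 11 = 0.050.

0.050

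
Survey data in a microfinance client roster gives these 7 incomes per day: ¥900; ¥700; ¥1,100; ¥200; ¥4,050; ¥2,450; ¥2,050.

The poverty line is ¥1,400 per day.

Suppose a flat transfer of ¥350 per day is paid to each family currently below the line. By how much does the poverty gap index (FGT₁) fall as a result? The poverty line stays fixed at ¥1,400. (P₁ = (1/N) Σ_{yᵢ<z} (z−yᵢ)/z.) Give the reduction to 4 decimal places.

Before: below the line — ¥200, ¥700, ¥900, ¥1,100; poverty gap index (FGT₁) = 0.275510.
After the ¥350 transfer: below the line — ¥550, ¥1,050, ¥1,250; poverty gap index (FGT₁) = 0.137755.
Reduction = 0.275510 − 0.137755 = 0.1378.

0.1378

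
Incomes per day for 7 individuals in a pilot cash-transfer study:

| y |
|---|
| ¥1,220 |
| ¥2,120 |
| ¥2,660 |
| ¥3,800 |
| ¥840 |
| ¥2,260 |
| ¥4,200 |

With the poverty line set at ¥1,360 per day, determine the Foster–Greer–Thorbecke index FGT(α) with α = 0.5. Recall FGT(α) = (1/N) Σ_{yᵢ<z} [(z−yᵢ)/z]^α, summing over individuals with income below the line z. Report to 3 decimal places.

0.134

Below z: ¥840, ¥1,220 (q = 2 of N = 7).
Normalized shortfalls: (1360−840)/1360 = 0.3824; (1360−1220)/1360 = 0.1029.
Raised to α = 0.5: 0.61835; 0.32084.
Sum = 0.939191; FGT(0.5) = 0.939191 / 7 = 0.134.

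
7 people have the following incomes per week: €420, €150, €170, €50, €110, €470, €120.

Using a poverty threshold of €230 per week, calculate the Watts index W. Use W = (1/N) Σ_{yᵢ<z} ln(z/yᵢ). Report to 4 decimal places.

0.5206

Poor units: €50, €110, €120, €150, €170 (q = 5 of N = 7).
ln(z/y) terms: ln(230/50) = 1.5261; ln(230/110) = 0.7376; ln(230/120) = 0.6506; ln(230/150) = 0.4274; ln(230/170) = 0.3023.
W = 3.643968 / 7 = 0.5206.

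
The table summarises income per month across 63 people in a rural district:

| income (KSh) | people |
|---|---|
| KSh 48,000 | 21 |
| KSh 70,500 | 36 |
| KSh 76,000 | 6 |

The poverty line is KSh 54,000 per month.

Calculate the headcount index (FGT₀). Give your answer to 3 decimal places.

21 of the 63 people have income below KSh 54,000.
H = 21/63 = 0.333.

0.333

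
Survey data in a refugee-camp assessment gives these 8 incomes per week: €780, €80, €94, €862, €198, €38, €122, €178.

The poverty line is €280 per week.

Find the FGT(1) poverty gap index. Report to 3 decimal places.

0.433

Incomes under z: €38, €80, €94, €122, €178, €198 (q = 6 of N = 8).
Gap ratios (z−y)/z: (280−38)/280 = 0.8643; (280−80)/280 = 0.7143; (280−94)/280 = 0.6643; (280−122)/280 = 0.5643; (280−178)/280 = 0.3643; (280−198)/280 = 0.2929.
Σ = 3.464286. Dividing by the full population N = 8 gives P₁ = 0.433.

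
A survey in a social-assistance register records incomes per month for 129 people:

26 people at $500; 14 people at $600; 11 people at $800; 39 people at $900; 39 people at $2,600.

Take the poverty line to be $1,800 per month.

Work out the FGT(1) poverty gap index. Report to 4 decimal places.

0.4165

Below the line: 26×$500, 14×$600, 11×$800, 39×$900 (q = 90 of N = 129).
Shortfall ratios: (1800−500)/1800 = 0.7222 (×26); (1800−600)/1800 = 0.6667 (×14); (1800−800)/1800 = 0.5556 (×11); (1800−900)/1800 = 0.5000 (×39).
Sum of shortfalls = 53.722222; P₁ averages over all N: 53.722222 / 129 = 0.4165.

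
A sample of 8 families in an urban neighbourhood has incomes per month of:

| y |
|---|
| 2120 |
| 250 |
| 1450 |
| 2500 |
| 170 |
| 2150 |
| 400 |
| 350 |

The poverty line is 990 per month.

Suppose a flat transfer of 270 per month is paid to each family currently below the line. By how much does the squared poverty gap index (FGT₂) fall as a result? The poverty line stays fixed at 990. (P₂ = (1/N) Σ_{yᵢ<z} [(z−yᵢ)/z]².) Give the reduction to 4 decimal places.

0.1550

Before: below the line — 170, 250, 350, 400; squared poverty gap index (FGT₂) = 0.252232.
After the 270 transfer: below the line — 440, 520, 620, 670; squared poverty gap index (FGT₂) = 0.097273.
Reduction = 0.252232 − 0.097273 = 0.1550.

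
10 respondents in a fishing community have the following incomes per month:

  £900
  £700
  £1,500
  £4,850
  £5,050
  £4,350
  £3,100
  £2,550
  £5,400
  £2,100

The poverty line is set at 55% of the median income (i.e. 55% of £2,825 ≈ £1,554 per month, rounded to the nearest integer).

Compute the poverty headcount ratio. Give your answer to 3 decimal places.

0.300

3 of the 10 respondents have income below £1,554.
H = 3/10 = 0.300.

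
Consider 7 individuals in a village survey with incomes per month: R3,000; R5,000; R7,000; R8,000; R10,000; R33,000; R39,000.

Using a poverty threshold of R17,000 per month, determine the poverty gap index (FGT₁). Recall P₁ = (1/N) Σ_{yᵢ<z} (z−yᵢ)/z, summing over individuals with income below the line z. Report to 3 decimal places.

Incomes under z: R3,000, R5,000, R7,000, R8,000, R10,000 (q = 5 of N = 7).
Normalized shortfalls: (17000−3000)/17000 = 0.8235; (17000−5000)/17000 = 0.7059; (17000−7000)/17000 = 0.5882; (17000−8000)/17000 = 0.5294; (17000−10000)/17000 = 0.4118.
Σ = 3.058824. Dividing by the full population N = 7 gives P₁ = 0.437.

0.437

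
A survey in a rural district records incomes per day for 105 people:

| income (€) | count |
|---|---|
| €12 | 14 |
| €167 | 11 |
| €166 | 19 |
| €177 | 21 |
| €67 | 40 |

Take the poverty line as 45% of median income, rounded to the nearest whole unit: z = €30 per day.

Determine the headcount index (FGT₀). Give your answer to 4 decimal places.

14 of the 105 people have income below €30.
H = 14/105 = 0.1333.

0.1333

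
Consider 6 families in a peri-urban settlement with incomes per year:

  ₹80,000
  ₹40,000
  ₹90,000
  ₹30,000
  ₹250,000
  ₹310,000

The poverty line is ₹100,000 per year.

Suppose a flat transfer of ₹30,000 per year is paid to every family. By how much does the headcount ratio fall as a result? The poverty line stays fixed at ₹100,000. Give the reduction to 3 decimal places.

Before: below the line — ₹30,000, ₹40,000, ₹80,000, ₹90,000; headcount ratio = 0.66667.
After the ₹30,000 transfer: below the line — ₹60,000, ₹70,000; headcount ratio = 0.33333.
Reduction = 0.66667 − 0.33333 = 0.333.

0.333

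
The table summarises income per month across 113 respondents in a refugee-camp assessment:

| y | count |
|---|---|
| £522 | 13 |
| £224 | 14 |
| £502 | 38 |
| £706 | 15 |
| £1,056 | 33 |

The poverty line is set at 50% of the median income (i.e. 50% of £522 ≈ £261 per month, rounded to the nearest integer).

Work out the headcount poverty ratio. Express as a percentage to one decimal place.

14 of the 113 respondents have income below £261.
H = 14/113 = 12.4%.

12.4%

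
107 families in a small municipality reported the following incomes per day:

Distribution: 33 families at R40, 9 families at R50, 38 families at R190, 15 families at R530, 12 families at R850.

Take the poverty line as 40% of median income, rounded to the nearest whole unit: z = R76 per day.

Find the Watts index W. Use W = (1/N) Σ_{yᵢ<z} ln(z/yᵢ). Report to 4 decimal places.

0.2332

Incomes under z: 33×R40, 9×R50 (q = 42 of N = 107).
Log gaps: ln(76/40) = 0.6419 (×33); ln(76/50) = 0.4187 (×9).
W = 24.949571 / 107 = 0.2332.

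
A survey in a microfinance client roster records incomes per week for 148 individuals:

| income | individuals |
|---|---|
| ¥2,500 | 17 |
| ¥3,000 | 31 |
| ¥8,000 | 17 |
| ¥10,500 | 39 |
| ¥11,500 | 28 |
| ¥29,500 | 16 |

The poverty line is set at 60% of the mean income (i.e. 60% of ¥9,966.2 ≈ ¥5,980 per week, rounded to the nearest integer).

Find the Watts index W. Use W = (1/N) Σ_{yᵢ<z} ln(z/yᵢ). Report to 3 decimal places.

Poor units: 17×¥2,500, 31×¥3,000 (q = 48 of N = 148).
ln(z/y) terms: ln(5980/2500) = 0.8721 (×17); ln(5980/3000) = 0.6898 (×31).
W = 36.210264 / 148 = 0.245.

0.245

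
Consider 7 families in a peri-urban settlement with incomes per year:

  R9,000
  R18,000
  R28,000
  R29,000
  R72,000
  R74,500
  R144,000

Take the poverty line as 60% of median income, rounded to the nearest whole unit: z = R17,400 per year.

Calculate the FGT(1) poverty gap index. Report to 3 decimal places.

0.069

Incomes under z: R9,000 (q = 1 of N = 7).
Normalized shortfalls: (17400−9000)/17400 = 0.4828.
Σ = 0.482759. Dividing by the full population N = 7 gives P₁ = 0.069.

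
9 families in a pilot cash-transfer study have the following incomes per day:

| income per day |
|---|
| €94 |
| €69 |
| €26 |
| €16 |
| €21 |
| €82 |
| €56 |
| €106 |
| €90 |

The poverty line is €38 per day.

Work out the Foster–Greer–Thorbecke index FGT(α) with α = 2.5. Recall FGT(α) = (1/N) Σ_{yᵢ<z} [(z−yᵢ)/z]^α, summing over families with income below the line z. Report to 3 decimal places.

Below z: €16, €21, €26 (q = 3 of N = 9).
Normalized shortfalls: (38−16)/38 = 0.5789; (38−21)/38 = 0.4474; (38−26)/38 = 0.3158.
Raised to α = 2.5: 0.25503; 0.13386; 0.05604.
Sum = 0.444937; FGT(2.5) = 0.444937 / 9 = 0.049.

0.049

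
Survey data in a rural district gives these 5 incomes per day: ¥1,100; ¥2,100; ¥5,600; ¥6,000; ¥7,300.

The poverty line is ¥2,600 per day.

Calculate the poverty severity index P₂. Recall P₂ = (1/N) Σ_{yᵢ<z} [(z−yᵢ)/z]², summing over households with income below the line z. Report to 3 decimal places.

0.074

Poor units: ¥1,100, ¥2,100 (q = 2 of N = 5).
Relative gaps: (2600−1100)/2600 = 0.5769; (2600−2100)/2600 = 0.1923.
Squared: 0.3328; 0.0370.
Sum = 0.369822; P₂ = 0.369822 / 5 = 0.074.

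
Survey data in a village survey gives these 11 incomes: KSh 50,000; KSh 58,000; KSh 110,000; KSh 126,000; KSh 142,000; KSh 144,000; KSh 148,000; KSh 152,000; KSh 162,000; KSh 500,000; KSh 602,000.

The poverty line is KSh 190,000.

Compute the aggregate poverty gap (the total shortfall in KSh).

Below the line: KSh 50,000, KSh 58,000, KSh 110,000, KSh 126,000, KSh 142,000, KSh 144,000, KSh 148,000, KSh 152,000, KSh 162,000 (q = 9 of N = 11).
Individual gaps: 190000−50000 = 140000; 190000−58000 = 132000; 190000−110000 = 80000; 190000−126000 = 64000; 190000−142000 = 48000; 190000−144000 = 46000; 190000−148000 = 42000; 190000−152000 = 38000; 190000−162000 = 28000.
Aggregate gap = KSh 618,000.

KSh 618,000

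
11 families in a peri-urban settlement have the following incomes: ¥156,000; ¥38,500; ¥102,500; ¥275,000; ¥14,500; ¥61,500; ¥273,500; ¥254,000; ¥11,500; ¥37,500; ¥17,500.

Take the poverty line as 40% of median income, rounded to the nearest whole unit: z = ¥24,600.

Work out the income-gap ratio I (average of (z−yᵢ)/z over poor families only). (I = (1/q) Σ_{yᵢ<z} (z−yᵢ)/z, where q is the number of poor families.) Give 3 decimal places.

0.411

Poor units: ¥11,500, ¥14,500, ¥17,500 (q = 3 of N = 11).
Relative gaps: 0.5325, 0.4106, 0.2886; sum = 1.231707.
I averages over the q = 3 poor units only: 1.231707 / 3 = 0.411.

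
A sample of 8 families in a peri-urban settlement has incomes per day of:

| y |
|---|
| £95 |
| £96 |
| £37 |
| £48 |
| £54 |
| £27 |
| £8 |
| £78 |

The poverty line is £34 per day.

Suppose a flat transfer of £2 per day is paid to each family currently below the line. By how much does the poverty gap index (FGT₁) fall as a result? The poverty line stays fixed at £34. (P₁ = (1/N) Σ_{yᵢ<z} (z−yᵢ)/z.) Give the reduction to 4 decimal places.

0.0147

Before: below the line — £8, £27; poverty gap index (FGT₁) = 0.121324.
After the £2 transfer: below the line — £10, £29; poverty gap index (FGT₁) = 0.106618.
Reduction = 0.121324 − 0.106618 = 0.0147.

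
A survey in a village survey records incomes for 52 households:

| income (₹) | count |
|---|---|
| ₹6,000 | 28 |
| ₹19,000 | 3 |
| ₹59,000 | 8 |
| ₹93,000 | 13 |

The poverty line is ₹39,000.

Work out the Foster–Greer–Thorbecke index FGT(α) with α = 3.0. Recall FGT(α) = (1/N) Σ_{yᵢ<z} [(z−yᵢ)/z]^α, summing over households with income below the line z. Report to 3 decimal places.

0.334

Below z: 28×₹6,000, 3×₹19,000 (q = 31 of N = 52).
Normalized shortfalls: (39000−6000)/39000 = 0.8462 (×28); (39000−19000)/39000 = 0.5128 (×3).
Raised to α = 3.0: 0.60583 (×28); 0.13486 (×3).
Sum = 17.367724; FGT(3.0) = 17.367724 / 52 = 0.334.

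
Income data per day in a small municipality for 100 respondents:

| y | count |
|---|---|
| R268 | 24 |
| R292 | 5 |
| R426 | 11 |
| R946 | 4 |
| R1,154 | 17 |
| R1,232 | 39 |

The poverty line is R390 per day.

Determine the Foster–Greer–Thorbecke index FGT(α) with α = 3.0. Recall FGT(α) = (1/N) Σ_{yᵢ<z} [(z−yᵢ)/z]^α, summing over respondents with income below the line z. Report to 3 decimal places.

0.008

Below the line: 24×R268, 5×R292 (q = 29 of N = 100).
Gap ratios (z−y)/z: (390−268)/390 = 0.3128 (×24); (390−292)/390 = 0.2513 (×5).
Raised to α = 3.0: 0.03061 (×24); 0.01587 (×5).
Sum = 0.814011; FGT(3.0) = 0.814011 / 100 = 0.008.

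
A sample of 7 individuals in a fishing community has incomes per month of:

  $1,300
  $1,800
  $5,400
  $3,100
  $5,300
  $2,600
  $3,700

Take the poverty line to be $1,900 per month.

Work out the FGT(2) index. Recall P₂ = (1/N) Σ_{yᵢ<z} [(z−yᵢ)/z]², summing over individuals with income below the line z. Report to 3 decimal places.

0.015

Below z: $1,300, $1,800 (q = 2 of N = 7).
Shortfall ratios: (1900−1300)/1900 = 0.3158; (1900−1800)/1900 = 0.0526.
Squared: 0.0997; 0.0028.
Sum = 0.102493; P₂ = 0.102493 / 7 = 0.015.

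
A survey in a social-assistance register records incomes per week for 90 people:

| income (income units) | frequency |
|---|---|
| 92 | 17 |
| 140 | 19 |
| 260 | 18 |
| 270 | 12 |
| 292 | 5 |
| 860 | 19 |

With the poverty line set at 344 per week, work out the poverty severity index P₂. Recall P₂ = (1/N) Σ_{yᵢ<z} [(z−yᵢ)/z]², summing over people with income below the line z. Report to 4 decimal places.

Below the line: 17×92, 19×140, 18×260, 12×270, 5×292 (q = 71 of N = 90).
Relative gaps: (344−92)/344 = 0.7326 (×17); (344−140)/344 = 0.5930 (×19); (344−260)/344 = 0.2442 (×18); (344−270)/344 = 0.2151 (×12); (344−292)/344 = 0.1512 (×5).
Squared: 0.5366 (×17); 0.3517 (×19); 0.0596 (×18); 0.0463 (×12); 0.0229 (×5).
Sum = 17.547593; P₂ = 17.547593 / 90 = 0.1950.

0.1950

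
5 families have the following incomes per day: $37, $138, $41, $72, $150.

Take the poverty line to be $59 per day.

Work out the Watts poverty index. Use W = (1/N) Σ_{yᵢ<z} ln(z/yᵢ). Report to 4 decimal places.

Incomes under z: $37, $41 (q = 2 of N = 5).
ln(z/y) terms: ln(59/37) = 0.4666; ln(59/41) = 0.3640.
W = 0.830585 / 5 = 0.1661.

0.1661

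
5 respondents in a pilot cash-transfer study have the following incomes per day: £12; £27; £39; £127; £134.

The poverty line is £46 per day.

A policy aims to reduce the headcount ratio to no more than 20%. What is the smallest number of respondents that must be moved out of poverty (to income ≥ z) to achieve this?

2

Currently q = 3 of N = 5 are below the line (H = 0.600).
A headcount ratio of at most 20% allows at most ⌊0.20 × 5⌋ = 1 poor respondents.
So at least 3 − 1 = 2 must be lifted.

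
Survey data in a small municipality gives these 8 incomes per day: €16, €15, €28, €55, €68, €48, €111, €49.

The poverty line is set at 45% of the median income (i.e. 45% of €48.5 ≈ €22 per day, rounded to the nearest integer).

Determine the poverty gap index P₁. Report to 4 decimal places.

Poor units: €15, €16 (q = 2 of N = 8).
Shortfall ratios: (22−15)/22 = 0.3182; (22−16)/22 = 0.2727.
Sum of shortfalls = 0.590909; P₁ averages over all N: 0.590909 / 8 = 0.0739.

0.0739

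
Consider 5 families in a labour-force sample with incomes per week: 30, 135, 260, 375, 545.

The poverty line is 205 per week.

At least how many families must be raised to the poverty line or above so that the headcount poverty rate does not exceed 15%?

2

2 of the 5 families are poor, so H = 2/5 = 0.400.
A headcount ratio of at most 15% allows at most ⌊0.15 × 5⌋ = 0 poor families.
So at least 2 − 0 = 2 must be lifted.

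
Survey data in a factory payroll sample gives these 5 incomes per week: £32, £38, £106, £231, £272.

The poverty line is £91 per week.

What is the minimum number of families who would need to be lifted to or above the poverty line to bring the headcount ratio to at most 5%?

2 of the 5 families are poor, so H = 2/5 = 0.400.
A headcount ratio of at most 5% allows at most ⌊0.05 × 5⌋ = 0 poor families.
So at least 2 − 0 = 2 must be lifted.

2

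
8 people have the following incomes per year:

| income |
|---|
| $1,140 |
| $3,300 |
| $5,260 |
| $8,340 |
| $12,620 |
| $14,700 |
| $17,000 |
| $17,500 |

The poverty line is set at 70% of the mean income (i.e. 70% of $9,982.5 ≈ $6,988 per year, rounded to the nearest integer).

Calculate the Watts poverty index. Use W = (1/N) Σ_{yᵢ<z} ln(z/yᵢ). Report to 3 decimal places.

Poor units: $1,140, $3,300, $5,260 (q = 3 of N = 8).
Log gaps: ln(6988/1140) = 1.8132; ln(6988/3300) = 0.7503; ln(6988/5260) = 0.2841.
W = 2.847501 / 8 = 0.356.

0.356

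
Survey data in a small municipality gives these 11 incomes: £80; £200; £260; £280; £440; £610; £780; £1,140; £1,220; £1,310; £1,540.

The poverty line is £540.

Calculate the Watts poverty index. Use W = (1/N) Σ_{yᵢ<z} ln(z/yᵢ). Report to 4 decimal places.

Poor units: £80, £200, £260, £280, £440 (q = 5 of N = 11).
Log gaps: ln(540/80) = 1.9095; ln(540/200) = 0.9933; ln(540/260) = 0.7309; ln(540/280) = 0.6568; ln(540/440) = 0.2048.
W = 4.495256 / 11 = 0.4087.

0.4087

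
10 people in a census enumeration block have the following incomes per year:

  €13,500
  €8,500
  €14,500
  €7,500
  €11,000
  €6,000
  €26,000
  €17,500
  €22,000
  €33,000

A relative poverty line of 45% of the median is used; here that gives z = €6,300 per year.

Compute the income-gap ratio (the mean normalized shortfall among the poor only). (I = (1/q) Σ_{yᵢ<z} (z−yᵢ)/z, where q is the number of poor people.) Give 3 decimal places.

Incomes under z: €6,000 (q = 1 of N = 10).
Relative gaps: 0.0476; sum = 0.047619.
The income-gap ratio divides by q (the poor only): 0.047619 / 1 = 0.048.

0.048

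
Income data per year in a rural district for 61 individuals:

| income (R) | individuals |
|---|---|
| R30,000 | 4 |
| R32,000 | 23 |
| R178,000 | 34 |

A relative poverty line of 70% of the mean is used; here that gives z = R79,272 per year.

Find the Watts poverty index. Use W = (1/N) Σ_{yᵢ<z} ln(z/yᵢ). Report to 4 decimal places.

0.4058

Poor units: 4×R30,000, 23×R32,000 (q = 27 of N = 61).
Log gaps: ln(79272/30000) = 0.9717 (×4); ln(79272/32000) = 0.9071 (×23).
W = 24.751179 / 61 = 0.4058.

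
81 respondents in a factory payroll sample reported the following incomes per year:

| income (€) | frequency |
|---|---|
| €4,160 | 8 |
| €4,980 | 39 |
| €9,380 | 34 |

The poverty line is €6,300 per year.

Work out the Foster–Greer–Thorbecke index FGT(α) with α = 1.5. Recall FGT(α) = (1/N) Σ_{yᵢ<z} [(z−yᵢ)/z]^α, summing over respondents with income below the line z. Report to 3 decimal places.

0.066

Below the line: 8×€4,160, 39×€4,980 (q = 47 of N = 81).
Relative gaps: (6300−4160)/6300 = 0.3397 (×8); (6300−4980)/6300 = 0.2095 (×39).
Raised to α = 1.5: 0.19797 (×8); 0.09591 (×39).
Sum = 5.324169; FGT(1.5) = 5.324169 / 81 = 0.066.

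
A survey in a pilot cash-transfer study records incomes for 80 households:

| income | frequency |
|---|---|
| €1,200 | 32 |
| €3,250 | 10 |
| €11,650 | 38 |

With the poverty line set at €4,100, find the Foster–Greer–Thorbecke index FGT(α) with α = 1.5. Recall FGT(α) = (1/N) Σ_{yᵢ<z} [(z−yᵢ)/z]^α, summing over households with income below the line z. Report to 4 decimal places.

0.2497

Below z: 32×€1,200, 10×€3,250 (q = 42 of N = 80).
Normalized shortfalls: (4100−1200)/4100 = 0.7073 (×32); (4100−3250)/4100 = 0.2073 (×10).
Raised to α = 1.5: 0.59487 (×32); 0.09440 (×10).
Sum = 19.979760; FGT(1.5) = 19.979760 / 80 = 0.2497.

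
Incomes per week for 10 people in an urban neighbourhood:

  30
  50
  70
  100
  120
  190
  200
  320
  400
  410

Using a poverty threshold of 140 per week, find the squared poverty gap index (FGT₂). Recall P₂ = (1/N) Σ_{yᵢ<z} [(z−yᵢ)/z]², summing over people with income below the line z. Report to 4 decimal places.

0.1383

Poor units: 30, 50, 70, 100, 120 (q = 5 of N = 10).
Normalized shortfalls: (140−30)/140 = 0.7857; (140−50)/140 = 0.6429; (140−70)/140 = 0.5000; (140−100)/140 = 0.2857; (140−120)/140 = 0.1429.
Squared: 0.6173; 0.4133; 0.2500; 0.0816; 0.0204.
Sum = 1.382653; P₂ = 1.382653 / 10 = 0.1383.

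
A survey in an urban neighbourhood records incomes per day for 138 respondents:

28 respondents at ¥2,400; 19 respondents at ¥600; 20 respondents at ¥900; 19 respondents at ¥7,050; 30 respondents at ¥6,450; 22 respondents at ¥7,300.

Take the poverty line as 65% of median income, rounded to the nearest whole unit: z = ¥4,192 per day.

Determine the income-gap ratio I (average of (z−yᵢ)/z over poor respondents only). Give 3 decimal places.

0.656

Below z: 19×¥600, 20×¥900, 28×¥2,400 (q = 67 of N = 138).
Shortfall ratios (z−y)/z: 0.8569 (×19), 0.7853 (×20), 0.4275 (×28); sum = 43.956107.
The income-gap ratio divides by q (the poor only): 43.956107 / 67 = 0.656.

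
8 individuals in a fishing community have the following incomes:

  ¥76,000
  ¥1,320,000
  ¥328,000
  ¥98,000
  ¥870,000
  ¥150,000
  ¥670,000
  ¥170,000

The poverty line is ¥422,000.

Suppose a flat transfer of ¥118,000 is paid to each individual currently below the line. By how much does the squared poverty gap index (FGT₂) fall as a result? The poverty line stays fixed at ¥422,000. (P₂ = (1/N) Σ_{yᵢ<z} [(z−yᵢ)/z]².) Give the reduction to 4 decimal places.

Before: below the line — ¥76,000, ¥98,000, ¥150,000, ¥170,000, ¥328,000; squared poverty gap index (FGT₂) = 0.260422.
After the ¥118,000 transfer: below the line — ¥194,000, ¥216,000, ¥268,000, ¥288,000; squared poverty gap index (FGT₂) = 0.095525.
Reduction = 0.260422 − 0.095525 = 0.1649.

0.1649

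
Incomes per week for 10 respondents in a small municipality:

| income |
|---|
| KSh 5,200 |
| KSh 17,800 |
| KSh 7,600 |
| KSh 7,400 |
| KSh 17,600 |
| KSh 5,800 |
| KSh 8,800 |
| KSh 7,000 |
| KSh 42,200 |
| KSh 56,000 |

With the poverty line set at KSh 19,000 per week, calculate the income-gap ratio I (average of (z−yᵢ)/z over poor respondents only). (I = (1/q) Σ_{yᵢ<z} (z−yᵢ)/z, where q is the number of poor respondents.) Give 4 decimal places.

0.4921

Incomes under z: KSh 5,200, KSh 5,800, KSh 7,000, KSh 7,400, KSh 7,600, KSh 8,800, KSh 17,600, KSh 17,800 (q = 8 of N = 10).
Relative gaps: 0.7263, 0.6947, 0.6316, 0.6105, 0.6000, 0.5368, 0.0737, 0.0632; sum = 3.936842.
I averages over the q = 8 poor units only: 3.936842 / 8 = 0.4921.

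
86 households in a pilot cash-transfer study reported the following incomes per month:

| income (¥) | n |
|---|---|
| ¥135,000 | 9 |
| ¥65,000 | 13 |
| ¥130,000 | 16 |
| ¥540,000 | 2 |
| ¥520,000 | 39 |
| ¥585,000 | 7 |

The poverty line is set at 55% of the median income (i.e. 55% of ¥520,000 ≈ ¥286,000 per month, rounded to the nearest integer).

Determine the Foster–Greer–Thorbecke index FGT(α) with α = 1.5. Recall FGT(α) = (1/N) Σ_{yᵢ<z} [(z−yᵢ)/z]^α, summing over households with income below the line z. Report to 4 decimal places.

0.2178

Incomes under z: 13×¥65,000, 16×¥130,000, 9×¥135,000 (q = 38 of N = 86).
Shortfall ratios: (286000−65000)/286000 = 0.7727 (×13); (286000−130000)/286000 = 0.5455 (×16); (286000−135000)/286000 = 0.5280 (×9).
Raised to α = 1.5: 0.67927 (×13); 0.40284 (×16); 0.38363 (×9).
Sum = 18.728666; FGT(1.5) = 18.728666 / 86 = 0.2178.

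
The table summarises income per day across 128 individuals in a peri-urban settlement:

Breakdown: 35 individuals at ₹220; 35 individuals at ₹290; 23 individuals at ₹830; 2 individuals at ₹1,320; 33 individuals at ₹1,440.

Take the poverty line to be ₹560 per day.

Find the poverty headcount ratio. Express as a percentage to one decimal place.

54.7%

70 of the 128 individuals have income below ₹560.
H = 70/128 = 54.7%.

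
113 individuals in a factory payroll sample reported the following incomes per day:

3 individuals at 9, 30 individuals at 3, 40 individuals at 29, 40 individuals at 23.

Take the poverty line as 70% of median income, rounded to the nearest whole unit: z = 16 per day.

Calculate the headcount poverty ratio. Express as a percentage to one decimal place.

29.2%

33 of the 113 individuals have income below 16.
H = 33/113 = 29.2%.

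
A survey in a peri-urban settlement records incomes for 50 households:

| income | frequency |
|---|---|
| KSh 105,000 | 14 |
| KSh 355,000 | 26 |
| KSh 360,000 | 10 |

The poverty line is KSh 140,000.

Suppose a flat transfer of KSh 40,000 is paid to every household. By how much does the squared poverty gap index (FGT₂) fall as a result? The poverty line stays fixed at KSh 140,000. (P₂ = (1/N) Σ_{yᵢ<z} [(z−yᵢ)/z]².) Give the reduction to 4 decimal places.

Before: below the line — 14×KSh 105,000; squared poverty gap index (FGT₂) = 0.017500.
After the KSh 40,000 transfer: below the line — none; squared poverty gap index (FGT₂) = 0.000000.
Reduction = 0.017500 − 0.000000 = 0.0175.

0.0175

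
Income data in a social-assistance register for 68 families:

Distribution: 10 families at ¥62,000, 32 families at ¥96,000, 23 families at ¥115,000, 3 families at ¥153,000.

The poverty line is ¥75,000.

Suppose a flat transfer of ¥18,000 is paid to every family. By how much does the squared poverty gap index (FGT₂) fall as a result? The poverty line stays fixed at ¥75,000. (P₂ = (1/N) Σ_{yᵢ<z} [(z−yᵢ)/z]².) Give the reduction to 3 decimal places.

0.004

Before: below the line — 10×¥62,000; squared poverty gap index (FGT₂) = 0.00442.
After the ¥18,000 transfer: below the line — none; squared poverty gap index (FGT₂) = 0.00000.
Reduction = 0.00442 − 0.00000 = 0.004.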